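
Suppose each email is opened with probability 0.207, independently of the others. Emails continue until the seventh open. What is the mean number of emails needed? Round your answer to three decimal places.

Y = total emails until the seventh success; negative binomial with r=7, p=0.207.
E[Y] = r / p = 7 / 0.207 = 33.81643

33.816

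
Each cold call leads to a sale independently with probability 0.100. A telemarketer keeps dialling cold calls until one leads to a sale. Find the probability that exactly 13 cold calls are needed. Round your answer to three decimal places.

0.028

Geometric (trials to first success), p = 0.10.
P(Y = 13) = (1−p)^12 · p = 0.28243 · 0.10 = 0.02824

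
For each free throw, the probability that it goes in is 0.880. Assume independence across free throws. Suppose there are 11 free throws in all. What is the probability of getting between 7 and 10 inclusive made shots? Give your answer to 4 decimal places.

X ~ Binomial(11, 0.88); P(7 ≤ X ≤ 10) = Σ C(11,k) p^k (1−p)^(11−k) over k:
  k=7: C(11,7)·0.88^7·0.12^4 = 0.027965
  k=8: C(11,8)·0.88^8·0.12^3 = 0.102539
  k=9: C(11,9)·0.88^9·0.12^2 = 0.250651
  k=10: C(11,10)·0.88^10·0.12^1 = 0.367621
Total = 0.748776

0.7488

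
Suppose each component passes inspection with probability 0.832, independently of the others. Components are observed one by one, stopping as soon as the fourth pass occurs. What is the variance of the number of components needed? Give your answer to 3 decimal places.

0.971

Y = total components until the fourth success; negative binomial with r=4, p=0.832.
Var(Y) = r(1−p)/p² = 4·0.168 / 0.832² = 0.97078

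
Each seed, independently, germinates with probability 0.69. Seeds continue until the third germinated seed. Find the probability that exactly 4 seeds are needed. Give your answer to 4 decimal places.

0.3055

Y = trial on which the third success occurs; negative binomial, r=3, p=0.69.
P(Y=4) = C(3,2) · p^3 · (1−p)^1
= 3 · 0.32851 · 0.31 = 0.305513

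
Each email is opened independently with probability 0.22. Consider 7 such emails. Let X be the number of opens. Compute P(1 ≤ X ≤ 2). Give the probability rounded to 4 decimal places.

X ~ Binomial(7, 0.22); P(1 ≤ X ≤ 2) = Σ C(7,k) p^k (1−p)^(7−k) over k:
  k=1: C(7,1)·0.22^1·0.78^6 = 0.346807
  k=2: C(7,2)·0.22^2·0.78^5 = 0.293452
Total = 0.640260

0.6403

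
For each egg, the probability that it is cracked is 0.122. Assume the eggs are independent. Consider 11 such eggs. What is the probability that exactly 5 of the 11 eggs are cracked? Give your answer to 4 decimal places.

0.0057

X ~ Binomial(n=11, p=0.122).
P(X=5) = C(11,5) · p^5 · (1−p)^6
= 462 · 2.7027e-05 · 0.45811 = 0.005720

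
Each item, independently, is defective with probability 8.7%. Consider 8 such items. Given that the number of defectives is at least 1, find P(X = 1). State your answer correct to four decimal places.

X ~ Binomial(8, 0.087). Want P(X=1 | X≥1) = P(X=1) / P(X≥1).
P(X=1) = C(8,1)·0.087^1·0.913^7 = 0.368048
P(X≥1) = 1 − 0.482799 = 0.517201
Ratio = 0.368048 / 0.517201 = 0.711615

0.7116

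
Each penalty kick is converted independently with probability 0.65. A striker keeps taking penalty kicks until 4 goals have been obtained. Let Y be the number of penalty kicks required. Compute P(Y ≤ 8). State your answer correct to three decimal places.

0.894

Finishing within 8 penalty kicks ⇔ at least 4 successes in the first 8. With X ~ Binomial(8, 0.65), P(Y ≤ 8) = 1 − P(X ≤ 3).
  k=0: C(8,0)·0.65^0·0.35^8 = 0.00023
  k=1: C(8,1)·0.65^1·0.35^7 = 0.00335
  k=2: C(8,2)·0.65^2·0.35^6 = 0.02175
  k=3: C(8,3)·0.65^3·0.35^5 = 0.08077
1 − 0.10609 = 0.89391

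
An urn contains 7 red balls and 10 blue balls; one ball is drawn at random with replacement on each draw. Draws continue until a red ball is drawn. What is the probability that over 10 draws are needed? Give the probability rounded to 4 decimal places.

Y = number of draws to the first success; geometric, p = 0.411765.
P(Y > 10) = P(first 10 all fail) = (1−p)^10 = 0.004960

0.0050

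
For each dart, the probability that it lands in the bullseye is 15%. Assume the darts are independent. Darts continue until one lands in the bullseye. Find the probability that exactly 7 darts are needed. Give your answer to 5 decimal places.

Geometric (trials to first success), p = 0.15.
P(Y = 7) = (1−p)^6 · p = 0.37715 · 0.15 = 0.0565724

0.05657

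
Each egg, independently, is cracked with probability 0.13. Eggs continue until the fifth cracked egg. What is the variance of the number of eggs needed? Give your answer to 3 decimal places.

257.396

Y = total eggs until the fifth success; negative binomial with r=5, p=0.13.
Var(Y) = r(1−p)/p² = 5·0.87 / 0.13² = 257.39645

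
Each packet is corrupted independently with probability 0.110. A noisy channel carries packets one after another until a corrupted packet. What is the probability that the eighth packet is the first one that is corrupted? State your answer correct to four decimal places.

Geometric (trials to first success), p = 0.11.
P(Y = 8) = (1−p)^7 · p = 0.44231 · 0.11 = 0.048654

0.0487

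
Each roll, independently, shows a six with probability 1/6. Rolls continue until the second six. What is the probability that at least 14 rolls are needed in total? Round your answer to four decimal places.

Needing more than 13 rolls ⇔ fewer than 2 successes in the first 13. With X ~ Binomial(13, 0.166667), P(Y > 13) = P(X ≤ 1).
  k=0: C(13,0)·0.166667^0·0.833333^13 = 0.093464
  k=1: C(13,1)·0.166667^1·0.833333^12 = 0.243006
P(X ≤ 1) = 0.336470

0.3365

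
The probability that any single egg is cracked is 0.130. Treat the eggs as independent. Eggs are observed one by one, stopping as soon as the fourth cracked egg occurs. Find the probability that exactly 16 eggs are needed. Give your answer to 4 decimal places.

Y = trial on which the fourth success occurs; negative binomial, r=4, p=0.13.
P(Y=16) = C(15,3) · p^4 · (1−p)^12
= 455 · 0.00028561 · 0.18803 = 0.024435

0.0244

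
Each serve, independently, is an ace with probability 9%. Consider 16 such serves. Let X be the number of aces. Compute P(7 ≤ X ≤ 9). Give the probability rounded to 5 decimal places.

X ~ Binomial(16, 0.09); P(7 ≤ X ≤ 9) = Σ C(16,k) p^k (1−p)^(16−k) over k:
  k=7: C(16,7)·0.09^7·0.91^9 = 0.0002342
  k=8: C(16,8)·0.09^8·0.91^8 = 0.0000261
  k=9: C(16,9)·0.09^9·0.91^7 = 0.0000023
Total = 0.0002625

0.00026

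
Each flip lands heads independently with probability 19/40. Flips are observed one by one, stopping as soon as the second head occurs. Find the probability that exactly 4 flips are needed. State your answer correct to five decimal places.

Y = trial on which the second success occurs; negative binomial, r=2, p=0.475.
P(Y=4) = C(3,1) · p^2 · (1−p)^2
= 3 · 0.22562 · 0.27563 = 0.1865637

0.18656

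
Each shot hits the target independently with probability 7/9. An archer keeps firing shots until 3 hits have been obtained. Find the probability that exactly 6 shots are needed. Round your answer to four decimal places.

Y = trial on which the third success occurs; negative binomial, r=3, p=0.777778.
P(Y=6) = C(5,2) · p^3 · (1−p)^3
= 10 · 0.47051 · 0.010974 = 0.051633

0.0516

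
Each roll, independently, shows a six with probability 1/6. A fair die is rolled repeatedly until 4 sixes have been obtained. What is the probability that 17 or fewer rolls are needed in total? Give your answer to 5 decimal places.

Finishing within 17 rolls ⇔ at least 4 successes in the first 17. With X ~ Binomial(17, 0.166667), P(Y ≤ 17) = 1 − P(X ≤ 3).
  k=0: C(17,0)·0.166667^0·0.833333^17 = 0.0450732
  k=1: C(17,1)·0.166667^1·0.833333^16 = 0.1532490
  k=2: C(17,2)·0.166667^2·0.833333^15 = 0.2451984
  k=3: C(17,3)·0.166667^3·0.833333^14 = 0.2451984
1 − 0.6887192 = 0.3112808

0.31128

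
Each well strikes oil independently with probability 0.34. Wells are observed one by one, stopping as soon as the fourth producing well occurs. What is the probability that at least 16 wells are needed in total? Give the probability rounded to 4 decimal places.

0.1940

Needing more than 15 wells ⇔ fewer than 4 successes in the first 15. With X ~ Binomial(15, 0.34), P(Y > 15) = P(X ≤ 3).
  k=0: C(15,0)·0.34^0·0.66^15 = 0.001964
  k=1: C(15,1)·0.34^1·0.66^14 = 0.015177
  k=2: C(15,2)·0.34^2·0.66^13 = 0.054729
  k=3: C(15,3)·0.34^3·0.66^12 = 0.122173
P(X ≤ 3) = 0.194043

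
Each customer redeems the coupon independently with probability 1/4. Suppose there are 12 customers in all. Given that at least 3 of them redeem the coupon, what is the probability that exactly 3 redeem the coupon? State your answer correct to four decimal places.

0.4236

X ~ Binomial(12, 0.25). Want P(X=3 | X≥3) = P(X=3) / P(X≥3).
P(X=3) = C(12,3)·0.25^3·0.75^9 = 0.258104
P(X≥3) = 1 − 0.031676 − 0.126705 − 0.232293 = 0.609325
Ratio = 0.258104 / 0.609325 = 0.423589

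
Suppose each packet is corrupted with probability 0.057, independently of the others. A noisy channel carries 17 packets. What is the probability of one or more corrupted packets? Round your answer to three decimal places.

0.631

P(at least one) = 1 − P(none) = 1 − (1 − 0.057)^17
= 1 − 0.36872 = 0.63128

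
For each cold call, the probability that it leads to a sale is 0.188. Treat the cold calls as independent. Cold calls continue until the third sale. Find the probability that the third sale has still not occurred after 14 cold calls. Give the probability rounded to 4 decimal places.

0.4940

Needing more than 14 cold calls ⇔ fewer than 3 successes in the first 14. With X ~ Binomial(14, 0.188), P(Y > 14) = P(X ≤ 2).
  k=0: C(14,0)·0.188^0·0.812^14 = 0.054173
  k=1: C(14,1)·0.188^1·0.812^13 = 0.175596
  k=2: C(14,2)·0.188^2·0.812^12 = 0.264259
P(X ≤ 2) = 0.494028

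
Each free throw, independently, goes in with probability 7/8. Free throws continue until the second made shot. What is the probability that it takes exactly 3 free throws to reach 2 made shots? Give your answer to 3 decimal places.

0.191

Y = trial on which the second success occurs; negative binomial, r=2, p=0.875.
P(Y=3) = C(2,1) · p^2 · (1−p)^1
= 2 · 0.76562 · 0.125 = 0.19141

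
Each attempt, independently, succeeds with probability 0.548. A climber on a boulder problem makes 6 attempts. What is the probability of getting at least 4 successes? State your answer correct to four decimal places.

0.4375

X ~ Binomial(6, 0.548); P(X ≥ 4) = Σ C(6,k) p^k (1−p)^(6−k) over k:
  k=4: C(6,4)·0.548^4·0.452^2 = 0.276370
  k=5: C(6,5)·0.548^5·0.452^1 = 0.134027
  k=6: C(6,6)·0.548^6·0.452^0 = 0.027082
Total = 0.437479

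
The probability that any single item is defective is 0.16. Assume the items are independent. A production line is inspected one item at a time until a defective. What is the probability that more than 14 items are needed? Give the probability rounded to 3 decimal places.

Y = number of items to the first success; geometric, p = 0.16.
P(Y > 14) = P(first 14 all fail) = (1−p)^14 = 0.08708

0.087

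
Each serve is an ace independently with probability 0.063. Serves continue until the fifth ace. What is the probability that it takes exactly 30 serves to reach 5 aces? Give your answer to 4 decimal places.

0.0046

Y = trial on which the fifth success occurs; negative binomial, r=5, p=0.063.
P(Y=30) = C(29,4) · p^5 · (1−p)^25
= 23751 · 9.9244e-07 · 0.19656 = 0.004633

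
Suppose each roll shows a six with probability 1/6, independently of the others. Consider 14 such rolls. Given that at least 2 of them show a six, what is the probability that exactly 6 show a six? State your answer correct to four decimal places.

X ~ Binomial(14, 0.166667). Want P(X=6 | X≥2) = P(X=6) / P(X≥2).
P(X=6) = C(14,6)·0.166667^6·0.833333^8 = 0.014969
P(X≥2) = 1 − 0.077887 − 0.218082 = 0.704031
Ratio = 0.014969 / 0.704031 = 0.021262

0.0213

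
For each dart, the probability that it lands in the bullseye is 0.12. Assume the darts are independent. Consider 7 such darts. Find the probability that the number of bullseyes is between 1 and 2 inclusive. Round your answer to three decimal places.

X ~ Binomial(7, 0.12); P(1 ≤ X ≤ 2) = Σ C(7,k) p^k (1−p)^(7−k) over k:
  k=1: C(7,1)·0.12^1·0.88^6 = 0.39010
  k=2: C(7,2)·0.12^2·0.88^5 = 0.15959
Total = 0.54969

0.550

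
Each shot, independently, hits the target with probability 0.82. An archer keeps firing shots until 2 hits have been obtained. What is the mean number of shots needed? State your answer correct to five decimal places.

Y = total shots until the second success; negative binomial with r=2, p=0.82.
E[Y] = r / p = 2 / 0.82 = 2.4390244

2.43902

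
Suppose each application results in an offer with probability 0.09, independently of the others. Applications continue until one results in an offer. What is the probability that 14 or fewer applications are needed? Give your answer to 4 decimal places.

0.7330

Y = number of applications to the first success; geometric, p = 0.09.
P(Y ≤ 14) = 1 − (1−p)^14 = 1 − 0.267042 = 0.732958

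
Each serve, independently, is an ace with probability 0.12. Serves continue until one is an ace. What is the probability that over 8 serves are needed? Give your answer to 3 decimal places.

0.360

Y = number of serves to the first success; geometric, p = 0.12.
P(Y > 8) = P(first 8 all fail) = (1−p)^8 = 0.35963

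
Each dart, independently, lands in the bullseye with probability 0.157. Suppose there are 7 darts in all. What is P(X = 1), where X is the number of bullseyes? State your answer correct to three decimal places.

X ~ Binomial(n=7, p=0.157).
P(X=1) = C(7,1) · p^1 · (1−p)^6
= 7 · 0.157 · 0.35889 = 0.39442

0.394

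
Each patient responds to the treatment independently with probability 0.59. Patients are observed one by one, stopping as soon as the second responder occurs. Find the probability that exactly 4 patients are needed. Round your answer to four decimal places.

Y = trial on which the second success occurs; negative binomial, r=2, p=0.59.
P(Y=4) = C(3,1) · p^2 · (1−p)^2
= 3 · 0.3481 · 0.1681 = 0.175547

0.1755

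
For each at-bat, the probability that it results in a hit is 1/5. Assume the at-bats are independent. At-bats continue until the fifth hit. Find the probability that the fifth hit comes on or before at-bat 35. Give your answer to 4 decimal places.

0.8565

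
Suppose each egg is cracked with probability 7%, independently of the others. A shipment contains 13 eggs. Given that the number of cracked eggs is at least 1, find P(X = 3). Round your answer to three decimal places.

0.078

X ~ Binomial(13, 0.07). Want P(X=3 | X≥1) = P(X=3) / P(X≥1).
P(X=3) = C(13,3)·0.07^3·0.93^10 = 0.04748
P(X≥1) = 1 − 0.38929 = 0.61071
Ratio = 0.04748 / 0.61071 = 0.07774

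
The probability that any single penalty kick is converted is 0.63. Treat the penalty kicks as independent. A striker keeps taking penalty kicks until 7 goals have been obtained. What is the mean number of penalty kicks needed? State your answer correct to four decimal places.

11.1111

Y = total penalty kicks until the seventh success; negative binomial with r=7, p=0.63.
E[Y] = r / p = 7 / 0.63 = 11.111111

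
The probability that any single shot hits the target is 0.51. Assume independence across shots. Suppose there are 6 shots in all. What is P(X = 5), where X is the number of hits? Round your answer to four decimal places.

0.1014

X ~ Binomial(n=6, p=0.51).
P(X=5) = C(6,5) · p^5 · (1−p)^1
= 6 · 0.034503 · 0.49 = 0.101437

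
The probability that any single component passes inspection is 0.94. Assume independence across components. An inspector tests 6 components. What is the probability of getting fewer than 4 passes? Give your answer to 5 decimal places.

0.00376

X ~ Binomial(6, 0.94); P(X ≤ 3) = Σ C(6,k) p^k (1−p)^(6−k) over k:
  k=0: C(6,0)·0.94^0·0.06^6 = 0.0000000
  k=1: C(6,1)·0.94^1·0.06^5 = 0.0000044
  k=2: C(6,2)·0.94^2·0.06^4 = 0.0001718
  k=3: C(6,3)·0.94^3·0.06^3 = 0.0035881
Total = 0.0037643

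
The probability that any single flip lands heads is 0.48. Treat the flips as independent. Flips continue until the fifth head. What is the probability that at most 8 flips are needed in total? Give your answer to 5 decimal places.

0.32047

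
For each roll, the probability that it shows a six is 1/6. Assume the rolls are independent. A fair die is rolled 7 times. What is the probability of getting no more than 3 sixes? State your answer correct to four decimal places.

X ~ Binomial(7, 0.166667); P(X ≤ 3) = Σ C(7,k) p^k (1−p)^(7−k) over k:
  k=0: C(7,0)·0.166667^0·0.833333^7 = 0.279082
  k=1: C(7,1)·0.166667^1·0.833333^6 = 0.390714
  k=2: C(7,2)·0.166667^2·0.833333^5 = 0.234429
  k=3: C(7,3)·0.166667^3·0.833333^4 = 0.078143
Total = 0.982367

0.9824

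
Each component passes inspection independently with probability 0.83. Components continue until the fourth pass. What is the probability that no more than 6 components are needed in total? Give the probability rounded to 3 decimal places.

0.934

Finishing within 6 components ⇔ at least 4 successes in the first 6. With X ~ Binomial(6, 0.83), P(Y ≤ 6) = 1 − P(X ≤ 3).
  k=0: C(6,0)·0.83^0·0.17^6 = 0.00002
  k=1: C(6,1)·0.83^1·0.17^5 = 0.00071
  k=2: C(6,2)·0.83^2·0.17^4 = 0.00863
  k=3: C(6,3)·0.83^3·0.17^3 = 0.05618
1 − 0.06555 = 0.93445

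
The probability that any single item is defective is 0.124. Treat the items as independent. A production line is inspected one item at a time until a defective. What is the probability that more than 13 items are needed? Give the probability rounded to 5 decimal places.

0.17888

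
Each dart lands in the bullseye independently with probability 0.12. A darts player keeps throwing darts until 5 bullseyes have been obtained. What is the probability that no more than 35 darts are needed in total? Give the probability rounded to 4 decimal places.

0.4125

Finishing within 35 darts ⇔ at least 5 successes in the first 35. With X ~ Binomial(35, 0.12), P(Y ≤ 35) = 1 − P(X ≤ 4).
  k=0: C(35,0)·0.12^0·0.88^35 = 0.011400
  k=1: C(35,1)·0.12^1·0.88^34 = 0.054408
  k=2: C(35,2)·0.12^2·0.88^33 = 0.126127
  k=3: C(35,3)·0.12^3·0.88^32 = 0.189190
  k=4: C(35,4)·0.12^4·0.88^31 = 0.206389
1 − 0.587514 = 0.412486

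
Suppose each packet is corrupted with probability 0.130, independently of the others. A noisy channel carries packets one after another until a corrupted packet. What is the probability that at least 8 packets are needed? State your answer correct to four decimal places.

Y = number of packets to the first success; geometric, p = 0.13.
P(Y > 7) = P(first 7 all fail) = (1−p)^7 = 0.377255

0.3773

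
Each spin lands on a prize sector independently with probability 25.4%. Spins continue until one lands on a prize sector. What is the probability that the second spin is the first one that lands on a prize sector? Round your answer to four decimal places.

0.1895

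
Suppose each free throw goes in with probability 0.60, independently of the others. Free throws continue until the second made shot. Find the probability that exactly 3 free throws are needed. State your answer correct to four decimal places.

0.2880

Y = trial on which the second success occurs; negative binomial, r=2, p=0.60.
P(Y=3) = C(2,1) · p^2 · (1−p)^1
= 2 · 0.36 · 0.4 = 0.288000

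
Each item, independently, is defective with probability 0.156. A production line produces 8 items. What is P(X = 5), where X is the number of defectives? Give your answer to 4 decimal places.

0.0031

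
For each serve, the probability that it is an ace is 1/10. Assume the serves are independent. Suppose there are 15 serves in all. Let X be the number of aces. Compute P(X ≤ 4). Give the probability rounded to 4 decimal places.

0.9873

X ~ Binomial(15, 0.10); P(X ≤ 4) = Σ C(15,k) p^k (1−p)^(15−k) over k:
  k=0: C(15,0)·0.10^0·0.90^15 = 0.205891
  k=1: C(15,1)·0.10^1·0.90^14 = 0.343152
  k=2: C(15,2)·0.10^2·0.90^13 = 0.266896
  k=3: C(15,3)·0.10^3·0.90^12 = 0.128505
  k=4: C(15,4)·0.10^4·0.90^11 = 0.042835
Total = 0.987280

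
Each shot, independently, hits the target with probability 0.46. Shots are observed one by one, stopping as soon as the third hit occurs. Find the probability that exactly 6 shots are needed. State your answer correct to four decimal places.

Y = trial on which the third success occurs; negative binomial, r=3, p=0.46.
P(Y=6) = C(5,2) · p^3 · (1−p)^3
= 10 · 0.097336 · 0.15746 = 0.153269

0.1533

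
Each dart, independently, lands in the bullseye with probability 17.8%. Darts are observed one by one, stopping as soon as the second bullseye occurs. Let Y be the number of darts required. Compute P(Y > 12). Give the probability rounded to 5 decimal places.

0.34244

Needing more than 12 darts ⇔ fewer than 2 successes in the first 12. With X ~ Binomial(12, 0.178), P(Y > 12) = P(X ≤ 1).
  k=0: C(12,0)·0.178^0·0.822^12 = 0.0951616
  k=1: C(12,1)·0.178^1·0.822^11 = 0.2472813
P(X ≤ 1) = 0.3424429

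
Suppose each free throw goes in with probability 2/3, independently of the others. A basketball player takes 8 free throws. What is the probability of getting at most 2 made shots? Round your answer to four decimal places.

0.0197

X ~ Binomial(8, 0.666667); P(X ≤ 2) = Σ C(8,k) p^k (1−p)^(8−k) over k:
  k=0: C(8,0)·0.666667^0·0.333333^8 = 0.000152
  k=1: C(8,1)·0.666667^1·0.333333^7 = 0.002439
  k=2: C(8,2)·0.666667^2·0.333333^6 = 0.017071
Total = 0.019662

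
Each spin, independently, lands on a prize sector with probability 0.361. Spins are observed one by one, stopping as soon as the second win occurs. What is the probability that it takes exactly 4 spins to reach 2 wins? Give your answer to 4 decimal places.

0.1596

Y = trial on which the second success occurs; negative binomial, r=2, p=0.361.
P(Y=4) = C(3,1) · p^2 · (1−p)^2
= 3 · 0.13032 · 0.40832 = 0.159638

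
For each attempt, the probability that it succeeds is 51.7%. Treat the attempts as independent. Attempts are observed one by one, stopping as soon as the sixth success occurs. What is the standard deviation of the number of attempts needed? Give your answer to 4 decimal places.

3.2927

Y = total attempts until the sixth success; negative binomial with r=6, p=0.517.
SD(Y) = √[r(1−p)/p²] = √(10.842197) = 3.292749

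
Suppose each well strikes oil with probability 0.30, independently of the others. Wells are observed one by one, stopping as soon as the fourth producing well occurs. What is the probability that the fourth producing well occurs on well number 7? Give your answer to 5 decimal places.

0.05557

Y = trial on which the fourth success occurs; negative binomial, r=4, p=0.30.
P(Y=7) = C(6,3) · p^4 · (1−p)^3
= 20 · 0.0081 · 0.343 = 0.0555660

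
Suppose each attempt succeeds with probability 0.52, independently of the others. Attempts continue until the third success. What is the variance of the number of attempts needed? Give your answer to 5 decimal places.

Y = total attempts until the third success; negative binomial with r=3, p=0.52.
Var(Y) = r(1−p)/p² = 3·0.48 / 0.52² = 5.3254438

5.32544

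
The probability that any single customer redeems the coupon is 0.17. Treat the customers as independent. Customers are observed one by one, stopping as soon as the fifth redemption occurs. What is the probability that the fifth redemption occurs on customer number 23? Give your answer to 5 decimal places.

0.03630

Y = trial on which the fifth success occurs; negative binomial, r=5, p=0.17.
P(Y=23) = C(22,4) · p^5 · (1−p)^18
= 7315 · 0.00014199 · 0.034947 = 0.0362965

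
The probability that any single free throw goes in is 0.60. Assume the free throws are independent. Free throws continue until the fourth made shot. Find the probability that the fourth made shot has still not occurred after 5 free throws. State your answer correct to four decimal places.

0.6630

Needing more than 5 free throws ⇔ fewer than 4 successes in the first 5. With X ~ Binomial(5, 0.60), P(Y > 5) = P(X ≤ 3).
  k=0: C(5,0)·0.60^0·0.40^5 = 0.010240
  k=1: C(5,1)·0.60^1·0.40^4 = 0.076800
  k=2: C(5,2)·0.60^2·0.40^3 = 0.230400
  k=3: C(5,3)·0.60^3·0.40^2 = 0.345600
P(X ≤ 3) = 0.663040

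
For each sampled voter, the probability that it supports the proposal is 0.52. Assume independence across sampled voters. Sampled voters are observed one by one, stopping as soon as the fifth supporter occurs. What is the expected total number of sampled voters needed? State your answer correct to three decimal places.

Y = total sampled voters until the fifth success; negative binomial with r=5, p=0.52.
E[Y] = r / p = 5 / 0.52 = 9.61538

9.615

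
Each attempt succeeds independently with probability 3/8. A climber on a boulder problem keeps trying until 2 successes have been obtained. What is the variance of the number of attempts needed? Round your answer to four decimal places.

Y = total attempts until the second success; negative binomial with r=2, p=0.375.
Var(Y) = r(1−p)/p² = 2·0.625 / 0.375² = 8.888889

8.8889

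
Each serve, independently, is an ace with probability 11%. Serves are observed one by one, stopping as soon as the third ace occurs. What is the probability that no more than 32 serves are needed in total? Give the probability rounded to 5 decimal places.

Finishing within 32 serves ⇔ at least 3 successes in the first 32. With X ~ Binomial(32, 0.11), P(Y ≤ 32) = 1 − P(X ≤ 2).
  k=0: C(32,0)·0.11^0·0.89^32 = 0.0240149
  k=1: C(32,1)·0.11^1·0.89^31 = 0.0949802
  k=2: C(32,2)·0.11^2·0.89^30 = 0.1819564
1 − 0.3009514 = 0.6990486

0.69905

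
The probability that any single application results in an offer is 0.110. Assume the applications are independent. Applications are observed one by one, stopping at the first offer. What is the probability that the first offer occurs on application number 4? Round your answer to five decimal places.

Geometric (trials to first success), p = 0.11.
P(Y = 4) = (1−p)^3 · p = 0.70497 · 0.11 = 0.0775466

0.07755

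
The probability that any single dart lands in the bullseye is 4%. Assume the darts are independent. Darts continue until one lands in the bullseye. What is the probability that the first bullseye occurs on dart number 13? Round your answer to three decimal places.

0.025

Geometric (trials to first success), p = 0.04.
P(Y = 13) = (1−p)^12 · p = 0.61271 · 0.04 = 0.02451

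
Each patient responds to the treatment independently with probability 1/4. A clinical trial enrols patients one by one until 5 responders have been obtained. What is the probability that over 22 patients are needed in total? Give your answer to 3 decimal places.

Needing more than 22 patients ⇔ fewer than 5 successes in the first 22. With X ~ Binomial(22, 0.25), P(Y > 22) = P(X ≤ 4).
  k=0: C(22,0)·0.25^0·0.75^22 = 0.00178
  k=1: C(22,1)·0.25^1·0.75^21 = 0.01308
  k=2: C(22,2)·0.25^2·0.75^20 = 0.04578
  k=3: C(22,3)·0.25^3·0.75^19 = 0.10174
  k=4: C(22,4)·0.25^4·0.75^18 = 0.16109
P(X ≤ 4) = 0.32349

0.323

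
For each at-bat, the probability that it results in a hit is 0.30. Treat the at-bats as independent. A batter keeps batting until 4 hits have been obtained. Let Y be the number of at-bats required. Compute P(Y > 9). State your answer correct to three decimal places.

Needing more than 9 at-bats ⇔ fewer than 4 successes in the first 9. With X ~ Binomial(9, 0.30), P(Y > 9) = P(X ≤ 3).
  k=0: C(9,0)·0.30^0·0.70^9 = 0.04035
  k=1: C(9,1)·0.30^1·0.70^8 = 0.15565
  k=2: C(9,2)·0.30^2·0.70^7 = 0.26683
  k=3: C(9,3)·0.30^3·0.70^6 = 0.26683
P(X ≤ 3) = 0.72966

0.730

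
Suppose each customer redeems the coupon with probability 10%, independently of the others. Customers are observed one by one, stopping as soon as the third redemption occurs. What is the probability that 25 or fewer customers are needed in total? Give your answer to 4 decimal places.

0.4629

Finishing within 25 customers ⇔ at least 3 successes in the first 25. With X ~ Binomial(25, 0.10), P(Y ≤ 25) = 1 − P(X ≤ 2).
  k=0: C(25,0)·0.10^0·0.90^25 = 0.071790
  k=1: C(25,1)·0.10^1·0.90^24 = 0.199416
  k=2: C(25,2)·0.10^2·0.90^23 = 0.265888
1 − 0.537094 = 0.462906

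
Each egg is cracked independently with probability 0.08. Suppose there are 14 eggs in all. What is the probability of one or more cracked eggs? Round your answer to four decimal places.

P(at least one) = 1 − P(none) = 1 − (1 − 0.08)^14
= 1 − 0.311193 = 0.688807

0.6888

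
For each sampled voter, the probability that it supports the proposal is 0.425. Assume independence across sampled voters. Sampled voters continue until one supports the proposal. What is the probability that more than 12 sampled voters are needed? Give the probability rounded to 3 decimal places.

Y = number of sampled voters to the first success; geometric, p = 0.425.
P(Y > 12) = P(first 12 all fail) = (1−p)^12 = 0.00131

0.001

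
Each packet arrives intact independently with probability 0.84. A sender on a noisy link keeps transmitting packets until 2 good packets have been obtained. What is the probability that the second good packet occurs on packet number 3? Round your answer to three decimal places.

0.226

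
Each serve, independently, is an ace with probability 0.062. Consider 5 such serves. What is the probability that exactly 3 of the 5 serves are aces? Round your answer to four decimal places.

0.0021

X ~ Binomial(n=5, p=0.062).
P(X=3) = C(5,3) · p^3 · (1−p)^2
= 10 · 0.00023833 · 0.87984 = 0.002097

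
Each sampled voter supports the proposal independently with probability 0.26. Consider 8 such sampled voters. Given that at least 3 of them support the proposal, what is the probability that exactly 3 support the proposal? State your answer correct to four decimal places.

X ~ Binomial(8, 0.26). Want P(X=3 | X≥3) = P(X=3) / P(X≥3).
P(X=3) = C(8,3)·0.26^3·0.74^5 = 0.218407
P(X≥3) = 1 − 0.089919 − 0.252747 − 0.310810 = 0.346524
Ratio = 0.218407 / 0.346524 = 0.630280

0.6303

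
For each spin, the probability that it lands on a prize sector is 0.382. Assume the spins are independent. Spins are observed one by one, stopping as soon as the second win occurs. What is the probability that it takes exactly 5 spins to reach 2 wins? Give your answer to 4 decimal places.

Y = trial on which the second success occurs; negative binomial, r=2, p=0.382.
P(Y=5) = C(4,1) · p^2 · (1−p)^3
= 4 · 0.14592 · 0.23603 = 0.137769

0.1378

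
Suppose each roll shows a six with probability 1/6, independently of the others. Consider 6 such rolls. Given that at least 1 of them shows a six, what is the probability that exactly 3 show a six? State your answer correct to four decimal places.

X ~ Binomial(6, 0.166667). Want P(X=3 | X≥1) = P(X=3) / P(X≥1).
P(X=3) = C(6,3)·0.166667^3·0.833333^3 = 0.053584
P(X≥1) = 1 − 0.334898 = 0.665102
Ratio = 0.053584 / 0.665102 = 0.080565

0.0806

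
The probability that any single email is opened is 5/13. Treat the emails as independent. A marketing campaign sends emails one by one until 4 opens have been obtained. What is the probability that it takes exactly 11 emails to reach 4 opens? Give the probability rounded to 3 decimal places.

0.088

Y = trial on which the fourth success occurs; negative binomial, r=4, p=0.384615.
P(Y=11) = C(10,3) · p^4 · (1−p)^7
= 120 · 0.021883 · 0.033422 = 0.08776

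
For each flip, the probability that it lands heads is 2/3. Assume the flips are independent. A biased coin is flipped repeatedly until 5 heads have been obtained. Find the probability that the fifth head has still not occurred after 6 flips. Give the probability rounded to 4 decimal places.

0.6488

Needing more than 6 flips ⇔ fewer than 5 successes in the first 6. With X ~ Binomial(6, 0.666667), P(Y > 6) = P(X ≤ 4).
  k=0: C(6,0)·0.666667^0·0.333333^6 = 0.001372
  k=1: C(6,1)·0.666667^1·0.333333^5 = 0.016461
  k=2: C(6,2)·0.666667^2·0.333333^4 = 0.082305
  k=3: C(6,3)·0.666667^3·0.333333^3 = 0.219479
  k=4: C(6,4)·0.666667^4·0.333333^2 = 0.329218
P(X ≤ 4) = 0.648834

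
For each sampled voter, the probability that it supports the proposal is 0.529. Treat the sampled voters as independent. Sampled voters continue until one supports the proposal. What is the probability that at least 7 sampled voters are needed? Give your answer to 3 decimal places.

0.011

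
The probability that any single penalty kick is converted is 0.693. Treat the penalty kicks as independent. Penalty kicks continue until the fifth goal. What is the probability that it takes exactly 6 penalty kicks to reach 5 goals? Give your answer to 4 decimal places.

0.2453

Y = trial on which the fifth success occurs; negative binomial, r=5, p=0.693.
P(Y=6) = C(5,4) · p^5 · (1−p)^1
= 5 · 0.15983 · 0.307 = 0.245343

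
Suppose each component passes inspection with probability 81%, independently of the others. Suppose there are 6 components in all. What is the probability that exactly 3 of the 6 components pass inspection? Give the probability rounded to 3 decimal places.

0.073

X ~ Binomial(n=6, p=0.81).
P(X=3) = C(6,3) · p^3 · (1−p)^3
= 20 · 0.53144 · 0.006859 = 0.07290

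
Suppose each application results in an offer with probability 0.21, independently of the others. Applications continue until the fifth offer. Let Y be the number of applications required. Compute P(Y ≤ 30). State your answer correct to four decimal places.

0.7854

Finishing within 30 applications ⇔ at least 5 successes in the first 30. With X ~ Binomial(30, 0.21), P(Y ≤ 30) = 1 − P(X ≤ 4).
  k=0: C(30,0)·0.21^0·0.79^30 = 0.000849
  k=1: C(30,1)·0.21^1·0.79^29 = 0.006769
  k=2: C(30,2)·0.21^2·0.79^28 = 0.026091
  k=3: C(30,3)·0.21^3·0.79^27 = 0.064731
  k=4: C(30,4)·0.21^4·0.79^26 = 0.116148
1 − 0.214588 = 0.785412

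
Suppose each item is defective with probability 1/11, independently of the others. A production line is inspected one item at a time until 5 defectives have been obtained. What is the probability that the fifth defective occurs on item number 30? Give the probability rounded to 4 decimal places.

0.0136

Y = trial on which the fifth success occurs; negative binomial, r=5, p=0.090909.
P(Y=30) = C(29,4) · p^5 · (1−p)^25
= 23751 · 6.2092e-06 · 0.092296 = 0.013611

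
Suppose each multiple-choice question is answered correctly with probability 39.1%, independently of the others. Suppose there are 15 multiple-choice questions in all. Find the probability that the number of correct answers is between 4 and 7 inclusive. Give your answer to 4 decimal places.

0.7051

X ~ Binomial(15, 0.391); P(4 ≤ X ≤ 7) = Σ C(15,k) p^k (1−p)^(15−k) over k:
  k=4: C(15,4)·0.391^4·0.609^11 = 0.136342
  k=5: C(15,5)·0.391^5·0.609^10 = 0.192580
  k=6: C(15,6)·0.391^6·0.609^9 = 0.206073
  k=7: C(15,7)·0.391^7·0.609^8 = 0.170108
Total = 0.705103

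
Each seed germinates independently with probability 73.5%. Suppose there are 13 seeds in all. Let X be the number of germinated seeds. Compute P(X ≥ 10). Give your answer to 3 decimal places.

0.534

X ~ Binomial(13, 0.735); P(X ≥ 10) = Σ C(13,k) p^k (1−p)^(13−k) over k:
  k=10: C(13,10)·0.735^10·0.265^3 = 0.24489
  k=11: C(13,11)·0.735^11·0.265^2 = 0.18525
  k=12: C(13,12)·0.735^12·0.265^1 = 0.08563
  k=13: C(13,13)·0.735^13·0.265^0 = 0.01827
Total = 0.53404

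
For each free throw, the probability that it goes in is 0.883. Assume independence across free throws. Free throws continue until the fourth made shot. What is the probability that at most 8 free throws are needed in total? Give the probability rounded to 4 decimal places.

Finishing within 8 free throws ⇔ at least 4 successes in the first 8. With X ~ Binomial(8, 0.883), P(Y ≤ 8) = 1 − P(X ≤ 3).
  k=0: C(8,0)·0.883^0·0.117^8 = 0.000000
  k=1: C(8,1)·0.883^1·0.117^7 = 0.000002
  k=2: C(8,2)·0.883^2·0.117^6 = 0.000056
  k=3: C(8,3)·0.883^3·0.117^5 = 0.000845
1 − 0.000903 = 0.999097

0.9991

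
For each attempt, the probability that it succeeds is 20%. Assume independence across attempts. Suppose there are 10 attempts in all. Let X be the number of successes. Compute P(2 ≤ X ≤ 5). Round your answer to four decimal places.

0.6178

X ~ Binomial(10, 0.20); P(2 ≤ X ≤ 5) = Σ C(10,k) p^k (1−p)^(10−k) over k:
  k=2: C(10,2)·0.20^2·0.80^8 = 0.301990
  k=3: C(10,3)·0.20^3·0.80^7 = 0.201327
  k=4: C(10,4)·0.20^4·0.80^6 = 0.088080
  k=5: C(10,5)·0.20^5·0.80^5 = 0.026424
Total = 0.617821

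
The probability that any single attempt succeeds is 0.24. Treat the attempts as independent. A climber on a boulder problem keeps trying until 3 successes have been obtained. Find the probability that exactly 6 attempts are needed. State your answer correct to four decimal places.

0.0607

Y = trial on which the third success occurs; negative binomial, r=3, p=0.24.
P(Y=6) = C(5,2) · p^3 · (1−p)^3
= 10 · 0.013824 · 0.43898 = 0.060684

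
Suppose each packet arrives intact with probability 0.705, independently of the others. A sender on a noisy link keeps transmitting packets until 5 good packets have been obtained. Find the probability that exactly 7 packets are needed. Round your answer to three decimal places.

Y = trial on which the fifth success occurs; negative binomial, r=5, p=0.705.
P(Y=7) = C(6,4) · p^5 · (1−p)^2
= 15 · 0.17416 · 0.087025 = 0.22734

0.227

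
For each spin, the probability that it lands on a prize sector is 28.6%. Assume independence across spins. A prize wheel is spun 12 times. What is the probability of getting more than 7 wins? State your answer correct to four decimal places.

X ~ Binomial(12, 0.286); P(X ≥ 8) = Σ C(12,k) p^k (1−p)^(12−k) over k:
  k=8: C(12,8)·0.286^8·0.714^4 = 0.005759
  k=9: C(12,9)·0.286^9·0.714^3 = 0.001025
  k=10: C(12,10)·0.286^10·0.714^2 = 0.000123
  k=11: C(12,11)·0.286^11·0.714^1 = 0.000009
  k=12: C(12,12)·0.286^12·0.714^0 = 0.000000
Total = 0.006916

0.0069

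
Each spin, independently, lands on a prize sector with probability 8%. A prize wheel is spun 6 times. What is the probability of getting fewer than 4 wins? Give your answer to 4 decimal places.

0.9995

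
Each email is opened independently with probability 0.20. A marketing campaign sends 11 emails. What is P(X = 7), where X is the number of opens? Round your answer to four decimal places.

X ~ Binomial(n=11, p=0.20).
P(X=7) = C(11,7) · p^7 · (1−p)^4
= 330 · 1.28e-05 · 0.4096 = 0.001730

0.0017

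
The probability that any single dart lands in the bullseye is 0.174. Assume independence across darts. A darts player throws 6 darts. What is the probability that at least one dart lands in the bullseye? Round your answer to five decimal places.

P(at least one) = 1 − P(none) = 1 − (1 − 0.174)^6
= 1 − 0.3175998 = 0.6824002

0.68240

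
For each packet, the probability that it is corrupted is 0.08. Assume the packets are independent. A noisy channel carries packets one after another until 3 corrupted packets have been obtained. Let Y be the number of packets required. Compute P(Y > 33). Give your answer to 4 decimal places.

0.5018

Needing more than 33 packets ⇔ fewer than 3 successes in the first 33. With X ~ Binomial(33, 0.08), P(Y > 33) = P(X ≤ 2).
  k=0: C(33,0)·0.08^0·0.92^33 = 0.063826
  k=1: C(33,1)·0.08^1·0.92^32 = 0.183153
  k=2: C(33,2)·0.08^2·0.92^31 = 0.254822
P(X ≤ 2) = 0.501801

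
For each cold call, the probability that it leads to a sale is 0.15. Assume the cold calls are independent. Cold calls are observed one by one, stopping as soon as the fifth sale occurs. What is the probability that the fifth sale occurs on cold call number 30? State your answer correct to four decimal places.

0.0310

Y = trial on which the fifth success occurs; negative binomial, r=5, p=0.15.
P(Y=30) = C(29,4) · p^5 · (1−p)^25
= 23751 · 7.5937e-05 · 0.017198 = 0.031018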